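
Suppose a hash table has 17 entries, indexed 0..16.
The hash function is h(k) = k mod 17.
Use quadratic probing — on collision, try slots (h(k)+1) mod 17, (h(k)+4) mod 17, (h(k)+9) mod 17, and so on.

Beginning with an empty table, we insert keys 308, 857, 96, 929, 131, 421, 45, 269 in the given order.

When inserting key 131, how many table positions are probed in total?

2

Insert 308: h=2, slot 2 empty => index 2.
Insert 857: h=7, slot 7 empty => index 7.
Insert 96: h=11, slot 11 empty => index 11.
Insert 929: h=11, slot 11 occupied => index 12.
Insert 131: h=12, slot 12 occupied => index 13.
Insert 421: h=13, slot 13 occupied => index 14.
Insert 45: h=11, slots 11,12 occupied => index 15.
Insert 269: h=14, slots 14,15 occupied => index 1.
Table: [-, 269, 308, -, -, -, -, 857, -, -, -, 96, 929, 131, 421, 45, -]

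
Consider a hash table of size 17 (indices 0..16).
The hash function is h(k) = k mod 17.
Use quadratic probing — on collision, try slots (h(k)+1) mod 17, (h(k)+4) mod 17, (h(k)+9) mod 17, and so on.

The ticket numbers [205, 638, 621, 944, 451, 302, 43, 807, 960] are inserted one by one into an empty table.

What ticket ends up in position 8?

451

205 hashes to 1; slot 1 is free → place at 1.
638 hashes to 9; slot 9 is free → place at 9.
621 hashes to 9; 9 taken → place at 10.
944 hashes to 9; 9,10 taken → place at 13.
451 hashes to 9; 9,10,13,1 taken → place at 8.
302 hashes to 13; 13 taken → place at 14.
43 hashes to 9; 9,10,13,1,8 taken → place at 0.
807 hashes to 8; 8,9 taken → place at 12.
960 hashes to 8; 8,9,12,0 taken → place at 7.
Table: [43, 205, ∅, ∅, ∅, ∅, ∅, 960, 451, 638, 621, ∅, 807, 944, 302, ∅, ∅]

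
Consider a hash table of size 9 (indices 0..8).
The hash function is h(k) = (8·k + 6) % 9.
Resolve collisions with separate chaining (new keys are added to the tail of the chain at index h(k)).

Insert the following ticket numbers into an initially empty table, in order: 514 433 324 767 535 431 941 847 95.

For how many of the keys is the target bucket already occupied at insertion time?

3

Insert 514: h=5, bucket 5 empty → new chain.
Insert 433: h=5, bucket 5 nonempty → append to chain.
Insert 324: h=6, bucket 6 empty → new chain.
Insert 767: h=4, bucket 4 empty → new chain.
Insert 535: h=2, bucket 2 empty → new chain.
Insert 431: h=7, bucket 7 empty → new chain.
Insert 941: h=1, bucket 1 empty → new chain.
Insert 847: h=5, bucket 5 nonempty → append to chain.
Insert 95: h=1, bucket 1 nonempty → append to chain.
Final buckets:
0: _
1: 941 -> 95
2: 535
3: _
4: 767
5: 514 -> 433 -> 847
6: 324
7: 431
8: _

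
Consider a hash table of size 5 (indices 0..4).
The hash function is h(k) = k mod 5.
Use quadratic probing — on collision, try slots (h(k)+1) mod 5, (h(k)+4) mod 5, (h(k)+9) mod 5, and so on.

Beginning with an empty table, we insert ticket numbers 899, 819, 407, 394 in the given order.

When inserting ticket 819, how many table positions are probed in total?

2

Insert 899: h=4, slot 4 empty => index 4.
Insert 819: h=4, slot 4 occupied => index 0.
Insert 407: h=2, slot 2 empty => index 2.
Insert 394: h=4, slots 4,0 occupied => index 3.
Table: [819, ∅, 407, 394, 899]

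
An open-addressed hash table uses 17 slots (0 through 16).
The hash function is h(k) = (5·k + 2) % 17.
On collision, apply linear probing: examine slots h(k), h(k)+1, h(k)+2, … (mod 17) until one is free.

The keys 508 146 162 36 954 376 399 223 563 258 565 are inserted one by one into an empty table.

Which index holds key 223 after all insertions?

16

Insert 508: h=9, slot 9 empty → index 9.
Insert 146: h=1, slot 1 empty → index 1.
Insert 162: h=13, slot 13 empty → index 13.
Insert 36: h=12, slot 12 empty → index 12.
Insert 954: h=12, slots 12,13 occupied → index 14.
Insert 376: h=12, slots 12,13,14 occupied → index 15.
Insert 399: h=8, slot 8 empty → index 8.
Insert 223: h=12, slots 12,13,14,15 occupied → index 16.
Insert 563: h=12, slots 12,13,14,15,16 occupied → index 0.
Insert 258: h=0, slots 0,1 occupied → index 2.
Insert 565: h=5, slot 5 empty → index 5.
Table: [563, 146, 258, ∅, ∅, 565, ∅, ∅, 399, 508, ∅, ∅, 36, 162, 954, 376, 223]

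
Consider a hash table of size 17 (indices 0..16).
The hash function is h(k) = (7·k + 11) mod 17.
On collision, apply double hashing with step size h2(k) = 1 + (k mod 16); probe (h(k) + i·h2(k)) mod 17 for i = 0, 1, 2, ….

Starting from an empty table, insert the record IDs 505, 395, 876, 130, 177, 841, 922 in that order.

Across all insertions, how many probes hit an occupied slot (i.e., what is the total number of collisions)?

505: h=10 → slot 10
395: h=5 → slot 5
876: h=6 → slot 6
130: h=3 → slot 3
177: h=9 → slot 9
841: h=16 → slot 16
922: h=5, h2=11, probe 5,16,10,4 → slot 4
Table: [—, —, —, 130, 922, 395, 876, —, —, 177, 505, —, —, —, —, —, 841]

3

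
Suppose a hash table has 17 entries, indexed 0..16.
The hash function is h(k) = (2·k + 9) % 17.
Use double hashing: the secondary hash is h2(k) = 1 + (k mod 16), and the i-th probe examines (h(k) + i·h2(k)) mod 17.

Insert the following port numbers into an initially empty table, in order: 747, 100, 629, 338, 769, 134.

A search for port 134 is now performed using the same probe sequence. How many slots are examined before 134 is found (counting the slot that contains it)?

2

Insert 747: h=7, slot 7 empty → index 7.
Insert 100: h=5, slot 5 empty → index 5.
Insert 629: h=9, slot 9 empty → index 9.
Insert 338: h=5, h2=3, slot 5 occupied → index 8.
Insert 769: h=0, slot 0 empty → index 0.
Insert 134: h=5, h2=7, slot 5 occupied → index 12.
Table: [769, -, -, -, -, 100, -, 747, 338, 629, -, -, 134, -, -, -, -]
Lookup 134: h=5, h2=7, probe 5,12 → found at 12.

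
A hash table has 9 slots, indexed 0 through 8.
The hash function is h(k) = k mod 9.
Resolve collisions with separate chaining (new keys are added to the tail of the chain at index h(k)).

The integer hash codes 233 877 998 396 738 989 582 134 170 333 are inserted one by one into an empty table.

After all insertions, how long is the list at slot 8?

5

233 → bucket 8
877 → bucket 4
998 → bucket 8 (collision)
396 → bucket 0
738 → bucket 0 (collision)
989 → bucket 8 (collision)
582 → bucket 6
134 → bucket 8 (collision)
170 → bucket 8 (collision)
333 → bucket 0 (collision)
Final buckets:
0: 396 -> 738 -> 333
1: -
2: -
3: -
4: 877
5: -
6: 582
7: -
8: 233 -> 998 -> 989 -> 134 -> 170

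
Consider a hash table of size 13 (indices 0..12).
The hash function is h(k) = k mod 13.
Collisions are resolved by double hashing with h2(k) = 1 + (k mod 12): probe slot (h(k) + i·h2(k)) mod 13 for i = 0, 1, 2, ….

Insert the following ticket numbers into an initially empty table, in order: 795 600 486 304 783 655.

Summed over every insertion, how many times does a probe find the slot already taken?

795 hashes to 2; slot 2 is free → place at 2.
600 hashes to 2, h2=1; 2 taken → place at 3.
486 hashes to 5; slot 5 is free → place at 5.
304 hashes to 5, h2=5; 5 taken → place at 10.
783 hashes to 3, h2=4; 3 taken → place at 7.
655 hashes to 5, h2=8; 5 taken → place at 0.
Table: [655, -, 795, 600, -, 486, -, 783, -, -, 304, -, -]

4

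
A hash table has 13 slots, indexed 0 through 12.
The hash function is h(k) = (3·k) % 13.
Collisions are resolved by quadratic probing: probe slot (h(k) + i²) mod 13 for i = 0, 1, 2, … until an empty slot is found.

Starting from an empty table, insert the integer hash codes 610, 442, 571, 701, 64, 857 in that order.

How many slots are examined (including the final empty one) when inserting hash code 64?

4

610 hashes to 10; slot 10 is free => place at 10.
442 hashes to 0; slot 0 is free => place at 0.
571 hashes to 10; 10 taken => place at 11.
701 hashes to 10; 10,11 taken => place at 1.
64 hashes to 10; 10,11,1 taken => place at 6.
857 hashes to 10; 10,11,1,6,0 taken => place at 9.
Table: [442, 701, ∅, ∅, ∅, ∅, 64, ∅, ∅, 857, 610, 571, ∅]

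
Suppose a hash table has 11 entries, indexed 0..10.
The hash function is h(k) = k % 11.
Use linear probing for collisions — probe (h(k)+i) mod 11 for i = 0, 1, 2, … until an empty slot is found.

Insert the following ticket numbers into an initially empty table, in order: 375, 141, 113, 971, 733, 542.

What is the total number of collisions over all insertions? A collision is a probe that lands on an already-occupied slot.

Insert 375: h=1, slot 1 empty -> index 1.
Insert 141: h=9, slot 9 empty -> index 9.
Insert 113: h=3, slot 3 empty -> index 3.
Insert 971: h=3, slot 3 occupied -> index 4.
Insert 733: h=7, slot 7 empty -> index 7.
Insert 542: h=3, slots 3,4 occupied -> index 5.
Table: [., 375, ., 113, 971, 542, ., 733, ., 141, .]

3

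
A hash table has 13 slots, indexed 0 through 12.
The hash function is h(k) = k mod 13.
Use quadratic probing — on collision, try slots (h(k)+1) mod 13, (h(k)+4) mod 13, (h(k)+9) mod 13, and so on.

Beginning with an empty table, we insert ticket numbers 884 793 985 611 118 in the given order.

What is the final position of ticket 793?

884: h=0 => slot 0
793: h=0, probe 0,1 => slot 1
985: h=10 => slot 10
611: h=0, probe 0,1,4 => slot 4
118: h=1, probe 1,2 => slot 2
Table: [884, 793, 118, ∅, 611, ∅, ∅, ∅, ∅, ∅, 985, ∅, ∅]

1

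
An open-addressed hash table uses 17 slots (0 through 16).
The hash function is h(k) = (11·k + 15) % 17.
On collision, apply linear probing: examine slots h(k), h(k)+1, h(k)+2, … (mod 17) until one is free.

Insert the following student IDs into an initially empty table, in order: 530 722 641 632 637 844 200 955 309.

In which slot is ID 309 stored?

Insert 530: h=14, slot 14 empty → index 14.
Insert 722: h=1, slot 1 empty → index 1.
Insert 641: h=11, slot 11 empty → index 11.
Insert 632: h=14, slot 14 occupied → index 15.
Insert 637: h=1, slot 1 occupied → index 2.
Insert 844: h=0, slot 0 empty → index 0.
Insert 200: h=5, slot 5 empty → index 5.
Insert 955: h=14, slots 14,15 occupied → index 16.
Insert 309: h=14, slots 14,15,16,0,1,2 occupied → index 3.
Table: [844, 722, 637, 309, _, 200, _, _, _, _, _, 641, _, _, 530, 632, 955]

3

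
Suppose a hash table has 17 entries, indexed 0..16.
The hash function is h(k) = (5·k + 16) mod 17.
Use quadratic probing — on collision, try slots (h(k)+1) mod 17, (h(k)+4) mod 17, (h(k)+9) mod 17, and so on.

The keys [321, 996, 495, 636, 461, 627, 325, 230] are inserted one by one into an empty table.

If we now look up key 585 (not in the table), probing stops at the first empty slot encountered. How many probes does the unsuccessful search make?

2

321: h=6 -> slot 6
996: h=15 -> slot 15
495: h=9 -> slot 9
636: h=0 -> slot 0
461: h=9, probe 9,10 -> slot 10
627: h=6, probe 6,7 -> slot 7
325: h=9, probe 9,10,13 -> slot 13
230: h=10, probe 10,11 -> slot 11
Table: [636, ∅, ∅, ∅, ∅, ∅, 321, 627, ∅, 495, 461, 230, ∅, 325, ∅, 996, ∅]
Lookup 585: h=0, probe 0,1 → slot 1 empty, not found.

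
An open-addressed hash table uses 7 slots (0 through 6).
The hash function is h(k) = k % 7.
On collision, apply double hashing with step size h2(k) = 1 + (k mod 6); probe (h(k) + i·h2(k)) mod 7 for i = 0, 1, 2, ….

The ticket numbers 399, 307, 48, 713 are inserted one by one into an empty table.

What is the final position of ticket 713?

5

399: h=0 -> slot 0
307: h=6 -> slot 6
48: h=6, h2=1, probe 6,0,1 -> slot 1
713: h=6, h2=6, probe 6,5 -> slot 5
Table: [399, 48, ∅, ∅, ∅, 713, 307]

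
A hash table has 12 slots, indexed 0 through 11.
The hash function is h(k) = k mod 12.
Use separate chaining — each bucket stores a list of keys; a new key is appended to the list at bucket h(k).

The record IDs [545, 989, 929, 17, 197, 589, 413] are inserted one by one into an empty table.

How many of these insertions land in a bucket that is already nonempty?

Insert 545: h=5, bucket 5 empty -> new chain.
Insert 989: h=5, bucket 5 nonempty -> append to chain.
Insert 929: h=5, bucket 5 nonempty -> append to chain.
Insert 17: h=5, bucket 5 nonempty -> append to chain.
Insert 197: h=5, bucket 5 nonempty -> append to chain.
Insert 589: h=1, bucket 1 empty -> new chain.
Insert 413: h=5, bucket 5 nonempty -> append to chain.
Final buckets:
0: _
1: 589
2: _
3: _
4: _
5: 545 -> 989 -> 929 -> 17 -> 197 -> 413
6: _
7: _
8: _
9: _
10: _
11: _

5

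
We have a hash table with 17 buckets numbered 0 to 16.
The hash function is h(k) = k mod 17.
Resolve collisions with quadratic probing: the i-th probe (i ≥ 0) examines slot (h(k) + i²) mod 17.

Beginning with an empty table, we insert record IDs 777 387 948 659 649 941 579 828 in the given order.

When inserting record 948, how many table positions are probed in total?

777 hashes to 12; slot 12 is free → place at 12.
387 hashes to 13; slot 13 is free → place at 13.
948 hashes to 13; 13 taken → place at 14.
659 hashes to 13; 13,14 taken → place at 0.
649 hashes to 3; slot 3 is free → place at 3.
941 hashes to 6; slot 6 is free → place at 6.
579 hashes to 1; slot 1 is free → place at 1.
828 hashes to 12; 12,13 taken → place at 16.
Table: [659, 579, —, 649, —, —, 941, —, —, —, —, —, 777, 387, 948, —, 828]

2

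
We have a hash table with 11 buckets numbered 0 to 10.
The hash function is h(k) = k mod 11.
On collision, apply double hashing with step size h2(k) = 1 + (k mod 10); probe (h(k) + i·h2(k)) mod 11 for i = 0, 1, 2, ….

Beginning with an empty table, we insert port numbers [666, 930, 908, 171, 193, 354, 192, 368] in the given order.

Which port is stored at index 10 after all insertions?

666 hashes to 6; slot 6 is free -> place at 6.
930 hashes to 6, h2=1; 6 taken -> place at 7.
908 hashes to 6, h2=9; 6 taken -> place at 4.
171 hashes to 6, h2=2; 6 taken -> place at 8.
193 hashes to 6, h2=4; 6 taken -> place at 10.
354 hashes to 2; slot 2 is free -> place at 2.
192 hashes to 5; slot 5 is free -> place at 5.
368 hashes to 5, h2=9; 5 taken -> place at 3.
Table: [_, _, 354, 368, 908, 192, 666, 930, 171, _, 193]

193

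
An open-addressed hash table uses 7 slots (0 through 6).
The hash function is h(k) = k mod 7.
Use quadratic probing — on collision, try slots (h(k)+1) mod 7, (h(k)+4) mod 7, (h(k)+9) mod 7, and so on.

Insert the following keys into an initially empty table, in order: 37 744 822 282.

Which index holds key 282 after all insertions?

6

Insert 37: h=2, slot 2 empty -> index 2.
Insert 744: h=2, slot 2 occupied -> index 3.
Insert 822: h=3, slot 3 occupied -> index 4.
Insert 282: h=2, slots 2,3 occupied -> index 6.
Table: [—, —, 37, 744, 822, —, 282]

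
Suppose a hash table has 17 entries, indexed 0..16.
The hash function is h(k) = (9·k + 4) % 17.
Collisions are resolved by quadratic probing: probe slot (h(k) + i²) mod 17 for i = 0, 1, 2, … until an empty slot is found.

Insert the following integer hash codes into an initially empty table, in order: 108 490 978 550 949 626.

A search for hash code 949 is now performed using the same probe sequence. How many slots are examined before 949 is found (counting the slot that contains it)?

2

108: h=7 -> slot 7
490: h=11 -> slot 11
978: h=0 -> slot 0
550: h=7, probe 7,8 -> slot 8
949: h=11, probe 11,12 -> slot 12
626: h=11, probe 11,12,15 -> slot 15
Table: [978, —, —, —, —, —, —, 108, 550, —, —, 490, 949, —, —, 626, —]
Lookup 949: h=11, probe 11,12 → found at 12.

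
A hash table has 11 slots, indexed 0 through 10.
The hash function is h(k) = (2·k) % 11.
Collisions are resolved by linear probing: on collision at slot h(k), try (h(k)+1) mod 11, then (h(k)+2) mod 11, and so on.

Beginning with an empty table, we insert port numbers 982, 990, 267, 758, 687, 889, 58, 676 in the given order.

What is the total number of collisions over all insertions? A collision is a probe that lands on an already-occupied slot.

982: h=6 -> slot 6
990: h=0 -> slot 0
267: h=6, probe 6,7 -> slot 7
758: h=9 -> slot 9
687: h=10 -> slot 10
889: h=7, probe 7,8 -> slot 8
58: h=6, probe 6,7,8,9,10,0,1 -> slot 1
676: h=10, probe 10,0,1,2 -> slot 2
Table: [990, 58, 676, _, _, _, 982, 267, 889, 758, 687]

11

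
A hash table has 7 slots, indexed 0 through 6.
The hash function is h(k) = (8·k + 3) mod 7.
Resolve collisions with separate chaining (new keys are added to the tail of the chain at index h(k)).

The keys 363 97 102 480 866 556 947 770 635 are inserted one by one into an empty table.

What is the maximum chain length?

363 -> bucket 2
97 -> bucket 2 (collision)
102 -> bucket 0
480 -> bucket 0 (collision)
866 -> bucket 1
556 -> bucket 6
947 -> bucket 5
770 -> bucket 3
635 -> bucket 1 (collision)
Final buckets:
0: 102 -> 480
1: 866 -> 635
2: 363 -> 97
3: 770
4: —
5: 947
6: 556

2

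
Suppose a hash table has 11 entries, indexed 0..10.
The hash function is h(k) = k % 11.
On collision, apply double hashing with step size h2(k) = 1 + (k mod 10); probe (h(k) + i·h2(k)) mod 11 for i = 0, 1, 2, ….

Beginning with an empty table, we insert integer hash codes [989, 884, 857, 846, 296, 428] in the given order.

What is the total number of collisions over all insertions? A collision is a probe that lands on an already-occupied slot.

Insert 989: h=10, slot 10 empty => index 10.
Insert 884: h=4, slot 4 empty => index 4.
Insert 857: h=10, h2=8, slot 10 occupied => index 7.
Insert 846: h=10, h2=7, slot 10 occupied => index 6.
Insert 296: h=10, h2=7, slots 10,6 occupied => index 2.
Insert 428: h=10, h2=9, slot 10 occupied => index 8.
Table: [—, —, 296, —, 884, —, 846, 857, 428, —, 989]

5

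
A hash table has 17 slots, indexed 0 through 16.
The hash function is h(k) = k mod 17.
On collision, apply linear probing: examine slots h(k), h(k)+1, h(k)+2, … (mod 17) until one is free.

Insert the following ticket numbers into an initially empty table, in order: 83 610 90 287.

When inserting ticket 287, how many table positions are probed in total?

3

83: h=15 -> slot 15
610: h=15, probe 15,16 -> slot 16
90: h=5 -> slot 5
287: h=15, probe 15,16,0 -> slot 0
Table: [287, -, -, -, -, 90, -, -, -, -, -, -, -, -, -, 83, 610]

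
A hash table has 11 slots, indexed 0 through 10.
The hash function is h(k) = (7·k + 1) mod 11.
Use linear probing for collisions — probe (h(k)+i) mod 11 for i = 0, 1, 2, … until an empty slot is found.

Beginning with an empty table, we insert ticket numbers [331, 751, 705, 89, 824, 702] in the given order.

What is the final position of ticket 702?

1

Insert 331: h=8, slot 8 empty -> index 8.
Insert 751: h=0, slot 0 empty -> index 0.
Insert 705: h=8, slot 8 occupied -> index 9.
Insert 89: h=8, slots 8,9 occupied -> index 10.
Insert 824: h=5, slot 5 empty -> index 5.
Insert 702: h=9, slots 9,10,0 occupied -> index 1.
Table: [751, 702, -, -, -, 824, -, -, 331, 705, 89]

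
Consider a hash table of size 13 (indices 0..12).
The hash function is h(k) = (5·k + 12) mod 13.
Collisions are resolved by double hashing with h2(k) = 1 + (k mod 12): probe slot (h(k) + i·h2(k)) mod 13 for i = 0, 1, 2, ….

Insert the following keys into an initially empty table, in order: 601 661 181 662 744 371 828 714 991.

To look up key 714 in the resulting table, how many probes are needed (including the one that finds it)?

Insert 601: h=1, slot 1 empty → index 1.
Insert 661: h=2, slot 2 empty → index 2.
Insert 181: h=7, slot 7 empty → index 7.
Insert 662: h=7, h2=3, slot 7 occupied → index 10.
Insert 744: h=1, h2=1, slots 1,2 occupied → index 3.
Insert 371: h=8, slot 8 empty → index 8.
Insert 828: h=5, slot 5 empty → index 5.
Insert 714: h=7, h2=7, slots 7,1,8,2 occupied → index 9.
Insert 991: h=1, h2=8, slots 1,9 occupied → index 4.
Table: [., 601, 661, 744, 991, 828, ., 181, 371, 714, 662, ., .]
Lookup 714: h=7, h2=7, probe 7,1,8,2,9 → found at 9.

5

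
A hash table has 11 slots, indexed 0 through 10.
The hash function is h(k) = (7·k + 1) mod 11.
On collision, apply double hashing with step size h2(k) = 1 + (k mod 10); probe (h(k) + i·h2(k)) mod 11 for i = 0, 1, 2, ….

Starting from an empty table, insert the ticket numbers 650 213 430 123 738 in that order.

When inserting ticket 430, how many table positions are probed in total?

Insert 650: h=8, slot 8 empty → index 8.
Insert 213: h=7, slot 7 empty → index 7.
Insert 430: h=8, h2=1, slot 8 occupied → index 9.
Insert 123: h=4, slot 4 empty → index 4.
Insert 738: h=8, h2=9, slot 8 occupied → index 6.
Table: [∅, ∅, ∅, ∅, 123, ∅, 738, 213, 650, 430, ∅]

2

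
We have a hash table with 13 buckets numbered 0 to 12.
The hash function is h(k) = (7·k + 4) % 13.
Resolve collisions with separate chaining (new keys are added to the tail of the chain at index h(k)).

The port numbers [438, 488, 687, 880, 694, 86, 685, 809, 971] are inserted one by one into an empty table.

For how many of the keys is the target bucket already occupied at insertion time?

3

Insert 438: h=2, bucket 2 empty -> new chain.
Insert 488: h=1, bucket 1 empty -> new chain.
Insert 687: h=3, bucket 3 empty -> new chain.
Insert 880: h=2, bucket 2 nonempty -> append to chain.
Insert 694: h=0, bucket 0 empty -> new chain.
Insert 86: h=8, bucket 8 empty -> new chain.
Insert 685: h=2, bucket 2 nonempty -> append to chain.
Insert 809: h=12, bucket 12 empty -> new chain.
Insert 971: h=2, bucket 2 nonempty -> append to chain.
Final buckets:
0: 694
1: 488
2: 438 -> 880 -> 685 -> 971
3: 687
4: _
5: _
6: _
7: _
8: 86
9: _
10: _
11: _
12: 809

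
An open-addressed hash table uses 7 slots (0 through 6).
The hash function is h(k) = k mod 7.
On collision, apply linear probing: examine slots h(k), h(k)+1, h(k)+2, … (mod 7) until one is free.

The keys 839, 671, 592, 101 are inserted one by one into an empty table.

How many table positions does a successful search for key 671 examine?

2

839 hashes to 6; slot 6 is free => place at 6.
671 hashes to 6; 6 taken => place at 0.
592 hashes to 4; slot 4 is free => place at 4.
101 hashes to 3; slot 3 is free => place at 3.
Table: [671, ., ., 101, 592, ., 839]
Lookup 671: h=6, probe 6,0 → found at 0.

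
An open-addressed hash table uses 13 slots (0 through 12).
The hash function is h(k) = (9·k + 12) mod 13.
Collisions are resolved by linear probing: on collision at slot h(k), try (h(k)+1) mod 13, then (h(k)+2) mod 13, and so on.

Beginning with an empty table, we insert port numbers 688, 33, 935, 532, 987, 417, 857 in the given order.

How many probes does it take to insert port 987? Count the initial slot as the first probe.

688 hashes to 3; slot 3 is free => place at 3.
33 hashes to 10; slot 10 is free => place at 10.
935 hashes to 3; 3 taken => place at 4.
532 hashes to 3; 3,4 taken => place at 5.
987 hashes to 3; 3,4,5 taken => place at 6.
417 hashes to 8; slot 8 is free => place at 8.
857 hashes to 3; 3,4,5,6 taken => place at 7.
Table: [_, _, _, 688, 935, 532, 987, 857, 417, _, 33, _, _]

4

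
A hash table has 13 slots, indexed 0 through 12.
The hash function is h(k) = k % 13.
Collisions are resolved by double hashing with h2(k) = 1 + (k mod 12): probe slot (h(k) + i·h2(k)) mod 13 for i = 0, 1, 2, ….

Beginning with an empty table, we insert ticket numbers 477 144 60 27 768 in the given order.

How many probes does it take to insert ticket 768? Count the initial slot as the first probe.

477: h=9 → slot 9
144: h=1 → slot 1
60: h=8 → slot 8
27: h=1, h2=4, probe 1,5 → slot 5
768: h=1, h2=1, probe 1,2 → slot 2
Table: [∅, 144, 768, ∅, ∅, 27, ∅, ∅, 60, 477, ∅, ∅, ∅]

2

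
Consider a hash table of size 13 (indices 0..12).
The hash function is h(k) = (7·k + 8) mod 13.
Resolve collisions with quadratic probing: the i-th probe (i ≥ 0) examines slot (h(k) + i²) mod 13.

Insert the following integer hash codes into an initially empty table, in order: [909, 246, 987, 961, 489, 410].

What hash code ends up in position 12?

489

Insert 909: h=1, slot 1 empty -> index 1.
Insert 246: h=1, slot 1 occupied -> index 2.
Insert 987: h=1, slots 1,2 occupied -> index 5.
Insert 961: h=1, slots 1,2,5 occupied -> index 10.
Insert 489: h=12, slot 12 empty -> index 12.
Insert 410: h=5, slot 5 occupied -> index 6.
Table: [_, 909, 246, _, _, 987, 410, _, _, _, 961, _, 489]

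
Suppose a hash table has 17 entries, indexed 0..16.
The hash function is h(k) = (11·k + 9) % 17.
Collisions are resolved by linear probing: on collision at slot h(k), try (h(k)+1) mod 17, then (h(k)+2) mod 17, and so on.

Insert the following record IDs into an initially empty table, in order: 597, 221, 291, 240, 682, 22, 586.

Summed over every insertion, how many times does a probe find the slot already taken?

Insert 597: h=14, slot 14 empty → index 14.
Insert 221: h=9, slot 9 empty → index 9.
Insert 291: h=14, slot 14 occupied → index 15.
Insert 240: h=14, slots 14,15 occupied → index 16.
Insert 682: h=14, slots 14,15,16 occupied → index 0.
Insert 22: h=13, slot 13 empty → index 13.
Insert 586: h=12, slot 12 empty → index 12.
Table: [682, -, -, -, -, -, -, -, -, 221, -, -, 586, 22, 597, 291, 240]

6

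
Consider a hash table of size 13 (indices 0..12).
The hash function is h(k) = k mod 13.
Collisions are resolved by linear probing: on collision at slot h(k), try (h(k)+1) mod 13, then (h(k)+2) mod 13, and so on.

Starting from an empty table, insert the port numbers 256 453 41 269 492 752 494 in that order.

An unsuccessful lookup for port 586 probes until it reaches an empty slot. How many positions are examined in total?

3

256: h=9 → slot 9
453: h=11 → slot 11
41: h=2 → slot 2
269: h=9, probe 9,10 → slot 10
492: h=11, probe 11,12 → slot 12
752: h=11, probe 11,12,0 → slot 0
494: h=0, probe 0,1 → slot 1
Table: [752, 494, 41, _, _, _, _, _, _, 256, 269, 453, 492]
Lookup 586: h=1, probe 1,2,3 → slot 3 empty, not found.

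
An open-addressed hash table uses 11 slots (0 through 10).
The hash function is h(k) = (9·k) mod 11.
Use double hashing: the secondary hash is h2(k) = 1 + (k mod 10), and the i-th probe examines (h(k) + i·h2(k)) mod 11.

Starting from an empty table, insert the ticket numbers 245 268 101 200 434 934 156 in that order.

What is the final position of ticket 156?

Insert 245: h=5, slot 5 empty => index 5.
Insert 268: h=3, slot 3 empty => index 3.
Insert 101: h=7, slot 7 empty => index 7.
Insert 200: h=7, h2=1, slot 7 occupied => index 8.
Insert 434: h=1, slot 1 empty => index 1.
Insert 934: h=2, slot 2 empty => index 2.
Insert 156: h=7, h2=7, slots 7,3 occupied => index 10.
Table: [_, 434, 934, 268, _, 245, _, 101, 200, _, 156]

10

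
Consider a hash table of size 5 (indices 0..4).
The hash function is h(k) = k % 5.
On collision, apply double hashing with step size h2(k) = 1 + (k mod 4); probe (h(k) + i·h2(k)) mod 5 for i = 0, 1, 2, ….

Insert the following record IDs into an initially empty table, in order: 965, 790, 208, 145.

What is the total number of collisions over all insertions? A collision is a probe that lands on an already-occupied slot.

3

965 hashes to 0; slot 0 is free => place at 0.
790 hashes to 0, h2=3; 0 taken => place at 3.
208 hashes to 3, h2=1; 3 taken => place at 4.
145 hashes to 0, h2=2; 0 taken => place at 2.
Table: [965, ∅, 145, 790, 208]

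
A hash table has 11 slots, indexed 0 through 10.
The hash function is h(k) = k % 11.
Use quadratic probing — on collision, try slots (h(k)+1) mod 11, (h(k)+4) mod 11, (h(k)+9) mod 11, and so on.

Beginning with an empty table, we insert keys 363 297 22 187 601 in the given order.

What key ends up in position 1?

297

363 hashes to 0; slot 0 is free -> place at 0.
297 hashes to 0; 0 taken -> place at 1.
22 hashes to 0; 0,1 taken -> place at 4.
187 hashes to 0; 0,1,4 taken -> place at 9.
601 hashes to 7; slot 7 is free -> place at 7.
Table: [363, 297, -, -, 22, -, -, 601, -, 187, -]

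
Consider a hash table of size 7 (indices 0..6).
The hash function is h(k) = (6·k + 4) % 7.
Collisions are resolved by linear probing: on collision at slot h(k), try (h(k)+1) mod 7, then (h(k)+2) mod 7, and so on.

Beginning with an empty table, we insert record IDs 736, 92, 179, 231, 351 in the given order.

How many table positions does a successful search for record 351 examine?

4

736: h=3 => slot 3
92: h=3, probe 3,4 => slot 4
179: h=0 => slot 0
231: h=4, probe 4,5 => slot 5
351: h=3, probe 3,4,5,6 => slot 6
Table: [179, -, -, 736, 92, 231, 351]
Lookup 351: h=3, probe 3,4,5,6 → found at 6.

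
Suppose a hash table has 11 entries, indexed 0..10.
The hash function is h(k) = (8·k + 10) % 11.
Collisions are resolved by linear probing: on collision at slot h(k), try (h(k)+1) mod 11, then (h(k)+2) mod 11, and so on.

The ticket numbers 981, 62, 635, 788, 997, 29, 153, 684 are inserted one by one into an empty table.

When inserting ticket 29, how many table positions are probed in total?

4

Insert 981: h=4, slot 4 empty → index 4.
Insert 62: h=0, slot 0 empty → index 0.
Insert 635: h=8, slot 8 empty → index 8.
Insert 788: h=0, slot 0 occupied → index 1.
Insert 997: h=0, slots 0,1 occupied → index 2.
Insert 29: h=0, slots 0,1,2 occupied → index 3.
Insert 153: h=2, slots 2,3,4 occupied → index 5.
Insert 684: h=4, slots 4,5 occupied → index 6.
Table: [62, 788, 997, 29, 981, 153, 684, _, 635, _, _]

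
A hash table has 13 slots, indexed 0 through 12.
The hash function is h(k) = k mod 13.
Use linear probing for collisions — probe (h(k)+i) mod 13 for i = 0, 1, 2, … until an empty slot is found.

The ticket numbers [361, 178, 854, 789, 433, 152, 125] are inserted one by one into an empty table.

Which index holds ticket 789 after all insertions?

12

361 hashes to 10; slot 10 is free -> place at 10.
178 hashes to 9; slot 9 is free -> place at 9.
854 hashes to 9; 9,10 taken -> place at 11.
789 hashes to 9; 9,10,11 taken -> place at 12.
433 hashes to 4; slot 4 is free -> place at 4.
152 hashes to 9; 9,10,11,12 taken -> place at 0.
125 hashes to 8; slot 8 is free -> place at 8.
Table: [152, ., ., ., 433, ., ., ., 125, 178, 361, 854, 789]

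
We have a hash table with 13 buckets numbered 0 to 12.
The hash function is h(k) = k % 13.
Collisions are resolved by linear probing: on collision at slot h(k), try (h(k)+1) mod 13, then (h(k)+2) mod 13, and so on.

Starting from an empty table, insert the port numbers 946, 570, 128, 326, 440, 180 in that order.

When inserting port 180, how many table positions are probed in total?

5

946 hashes to 10; slot 10 is free → place at 10.
570 hashes to 11; slot 11 is free → place at 11.
128 hashes to 11; 11 taken → place at 12.
326 hashes to 1; slot 1 is free → place at 1.
440 hashes to 11; 11,12 taken → place at 0.
180 hashes to 11; 11,12,0,1 taken → place at 2.
Table: [440, 326, 180, _, _, _, _, _, _, _, 946, 570, 128]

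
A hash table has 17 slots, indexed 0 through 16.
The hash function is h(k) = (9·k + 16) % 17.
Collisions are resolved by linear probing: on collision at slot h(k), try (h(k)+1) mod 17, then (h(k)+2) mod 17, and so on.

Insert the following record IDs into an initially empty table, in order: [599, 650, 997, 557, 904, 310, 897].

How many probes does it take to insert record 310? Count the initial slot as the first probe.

3

Insert 599: h=1, slot 1 empty => index 1.
Insert 650: h=1, slot 1 occupied => index 2.
Insert 997: h=13, slot 13 empty => index 13.
Insert 557: h=14, slot 14 empty => index 14.
Insert 904: h=9, slot 9 empty => index 9.
Insert 310: h=1, slots 1,2 occupied => index 3.
Insert 897: h=14, slot 14 occupied => index 15.
Table: [∅, 599, 650, 310, ∅, ∅, ∅, ∅, ∅, 904, ∅, ∅, ∅, 997, 557, 897, ∅]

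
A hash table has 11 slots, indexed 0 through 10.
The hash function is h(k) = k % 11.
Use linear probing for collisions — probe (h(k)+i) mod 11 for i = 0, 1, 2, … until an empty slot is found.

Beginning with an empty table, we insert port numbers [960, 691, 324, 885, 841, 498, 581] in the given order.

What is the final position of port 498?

Insert 960: h=3, slot 3 empty → index 3.
Insert 691: h=9, slot 9 empty → index 9.
Insert 324: h=5, slot 5 empty → index 5.
Insert 885: h=5, slot 5 occupied → index 6.
Insert 841: h=5, slots 5,6 occupied → index 7.
Insert 498: h=3, slot 3 occupied → index 4.
Insert 581: h=9, slot 9 occupied → index 10.
Table: [., ., ., 960, 498, 324, 885, 841, ., 691, 581]

4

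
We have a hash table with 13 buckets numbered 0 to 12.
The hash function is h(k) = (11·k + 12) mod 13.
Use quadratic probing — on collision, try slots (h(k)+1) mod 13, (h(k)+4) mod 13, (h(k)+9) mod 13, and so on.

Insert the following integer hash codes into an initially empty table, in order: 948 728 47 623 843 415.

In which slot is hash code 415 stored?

5

948 hashes to 1; slot 1 is free → place at 1.
728 hashes to 12; slot 12 is free → place at 12.
47 hashes to 9; slot 9 is free → place at 9.
623 hashes to 1; 1 taken → place at 2.
843 hashes to 3; slot 3 is free → place at 3.
415 hashes to 1; 1,2 taken → place at 5.
Table: [_, 948, 623, 843, _, 415, _, _, _, 47, _, _, 728]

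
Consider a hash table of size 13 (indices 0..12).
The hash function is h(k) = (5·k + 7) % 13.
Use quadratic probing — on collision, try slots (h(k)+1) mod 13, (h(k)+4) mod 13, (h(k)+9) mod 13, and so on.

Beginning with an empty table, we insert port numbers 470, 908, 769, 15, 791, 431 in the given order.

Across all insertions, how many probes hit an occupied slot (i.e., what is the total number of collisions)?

Insert 470: h=4, slot 4 empty -> index 4.
Insert 908: h=10, slot 10 empty -> index 10.
Insert 769: h=4, slot 4 occupied -> index 5.
Insert 15: h=4, slots 4,5 occupied -> index 8.
Insert 791: h=10, slot 10 occupied -> index 11.
Insert 431: h=4, slots 4,5,8 occupied -> index 0.
Table: [431, _, _, _, 470, 769, _, _, 15, _, 908, 791, _]

7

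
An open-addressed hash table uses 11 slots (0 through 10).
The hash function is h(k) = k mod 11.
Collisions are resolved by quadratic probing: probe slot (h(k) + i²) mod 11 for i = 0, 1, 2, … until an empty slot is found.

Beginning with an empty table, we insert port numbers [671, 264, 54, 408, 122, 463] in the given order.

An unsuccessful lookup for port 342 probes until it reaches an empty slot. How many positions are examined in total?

671: h=0 -> slot 0
264: h=0, probe 0,1 -> slot 1
54: h=10 -> slot 10
408: h=1, probe 1,2 -> slot 2
122: h=1, probe 1,2,5 -> slot 5
463: h=1, probe 1,2,5,10,6 -> slot 6
Table: [671, 264, 408, _, _, 122, 463, _, _, _, 54]
Lookup 342: h=1, probe 1,2,5,10,6,4 → slot 4 empty, not found.

6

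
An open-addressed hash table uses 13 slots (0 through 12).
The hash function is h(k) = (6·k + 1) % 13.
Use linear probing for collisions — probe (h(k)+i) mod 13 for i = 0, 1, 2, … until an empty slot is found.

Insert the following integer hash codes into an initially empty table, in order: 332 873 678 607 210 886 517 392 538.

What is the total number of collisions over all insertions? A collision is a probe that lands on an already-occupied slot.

Insert 332: h=4, slot 4 empty → index 4.
Insert 873: h=0, slot 0 empty → index 0.
Insert 678: h=0, slot 0 occupied → index 1.
Insert 607: h=3, slot 3 empty → index 3.
Insert 210: h=0, slots 0,1 occupied → index 2.
Insert 886: h=0, slots 0,1,2,3,4 occupied → index 5.
Insert 517: h=9, slot 9 empty → index 9.
Insert 392: h=0, slots 0,1,2,3,4,5 occupied → index 6.
Insert 538: h=5, slots 5,6 occupied → index 7.
Table: [873, 678, 210, 607, 332, 886, 392, 538, -, 517, -, -, -]

16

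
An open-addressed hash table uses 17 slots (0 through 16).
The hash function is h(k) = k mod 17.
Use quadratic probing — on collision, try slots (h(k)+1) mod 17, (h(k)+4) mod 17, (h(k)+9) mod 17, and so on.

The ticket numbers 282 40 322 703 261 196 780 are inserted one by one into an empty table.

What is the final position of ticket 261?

282: h=10 → slot 10
40: h=6 → slot 6
322: h=16 → slot 16
703: h=6, probe 6,7 → slot 7
261: h=6, probe 6,7,10,15 → slot 15
196: h=9 → slot 9
780: h=15, probe 15,16,2 → slot 2
Table: [—, —, 780, —, —, —, 40, 703, —, 196, 282, —, —, —, —, 261, 322]

15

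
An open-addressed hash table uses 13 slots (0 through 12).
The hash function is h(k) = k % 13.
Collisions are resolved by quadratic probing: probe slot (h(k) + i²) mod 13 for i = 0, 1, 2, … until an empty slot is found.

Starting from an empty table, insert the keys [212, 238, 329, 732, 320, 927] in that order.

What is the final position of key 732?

0

212: h=4 => slot 4
238: h=4, probe 4,5 => slot 5
329: h=4, probe 4,5,8 => slot 8
732: h=4, probe 4,5,8,0 => slot 0
320: h=8, probe 8,9 => slot 9
927: h=4, probe 4,5,8,0,7 => slot 7
Table: [732, ∅, ∅, ∅, 212, 238, ∅, 927, 329, 320, ∅, ∅, ∅]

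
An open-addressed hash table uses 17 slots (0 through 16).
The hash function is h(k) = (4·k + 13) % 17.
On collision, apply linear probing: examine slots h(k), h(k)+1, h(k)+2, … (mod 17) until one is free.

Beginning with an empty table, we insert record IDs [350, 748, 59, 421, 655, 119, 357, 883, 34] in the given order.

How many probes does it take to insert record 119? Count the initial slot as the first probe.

350 hashes to 2; slot 2 is free -> place at 2.
748 hashes to 13; slot 13 is free -> place at 13.
59 hashes to 11; slot 11 is free -> place at 11.
421 hashes to 14; slot 14 is free -> place at 14.
655 hashes to 15; slot 15 is free -> place at 15.
119 hashes to 13; 13,14,15 taken -> place at 16.
357 hashes to 13; 13,14,15,16 taken -> place at 0.
883 hashes to 9; slot 9 is free -> place at 9.
34 hashes to 13; 13,14,15,16,0 taken -> place at 1.
Table: [357, 34, 350, ∅, ∅, ∅, ∅, ∅, ∅, 883, ∅, 59, ∅, 748, 421, 655, 119]

4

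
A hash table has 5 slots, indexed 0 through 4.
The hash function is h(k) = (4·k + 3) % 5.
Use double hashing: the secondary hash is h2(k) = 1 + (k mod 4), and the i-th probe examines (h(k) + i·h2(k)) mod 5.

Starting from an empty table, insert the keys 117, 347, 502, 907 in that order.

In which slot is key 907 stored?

3

117 hashes to 1; slot 1 is free => place at 1.
347 hashes to 1, h2=4; 1 taken => place at 0.
502 hashes to 1, h2=3; 1 taken => place at 4.
907 hashes to 1, h2=4; 1,0,4 taken => place at 3.
Table: [347, 117, _, 907, 502]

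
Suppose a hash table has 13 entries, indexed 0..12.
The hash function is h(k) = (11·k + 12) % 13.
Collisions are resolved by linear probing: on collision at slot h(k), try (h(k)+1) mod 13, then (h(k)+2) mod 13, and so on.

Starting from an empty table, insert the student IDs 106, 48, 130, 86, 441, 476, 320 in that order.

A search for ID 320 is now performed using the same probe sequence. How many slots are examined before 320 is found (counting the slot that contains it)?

3

106 hashes to 8; slot 8 is free -> place at 8.
48 hashes to 7; slot 7 is free -> place at 7.
130 hashes to 12; slot 12 is free -> place at 12.
86 hashes to 9; slot 9 is free -> place at 9.
441 hashes to 1; slot 1 is free -> place at 1.
476 hashes to 9; 9 taken -> place at 10.
320 hashes to 9; 9,10 taken -> place at 11.
Table: [., 441, ., ., ., ., ., 48, 106, 86, 476, 320, 130]
Lookup 320: h=9, probe 9,10,11 → found at 11.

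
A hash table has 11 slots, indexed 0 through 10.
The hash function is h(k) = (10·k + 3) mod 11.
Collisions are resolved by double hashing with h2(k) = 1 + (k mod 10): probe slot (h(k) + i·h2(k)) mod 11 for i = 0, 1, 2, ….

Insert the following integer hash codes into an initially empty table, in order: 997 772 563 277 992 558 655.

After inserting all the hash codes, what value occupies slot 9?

Insert 997: h=7, slot 7 empty => index 7.
Insert 772: h=1, slot 1 empty => index 1.
Insert 563: h=1, h2=4, slot 1 occupied => index 5.
Insert 277: h=1, h2=8, slot 1 occupied => index 9.
Insert 992: h=1, h2=3, slot 1 occupied => index 4.
Insert 558: h=6, slot 6 empty => index 6.
Insert 655: h=8, slot 8 empty => index 8.
Table: [∅, 772, ∅, ∅, 992, 563, 558, 997, 655, 277, ∅]

277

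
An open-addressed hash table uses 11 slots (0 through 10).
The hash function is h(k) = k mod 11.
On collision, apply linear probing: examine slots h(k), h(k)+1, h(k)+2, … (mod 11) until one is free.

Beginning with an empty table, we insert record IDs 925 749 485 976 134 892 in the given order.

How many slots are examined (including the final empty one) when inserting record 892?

925 hashes to 1; slot 1 is free → place at 1.
749 hashes to 1; 1 taken → place at 2.
485 hashes to 1; 1,2 taken → place at 3.
976 hashes to 8; slot 8 is free → place at 8.
134 hashes to 2; 2,3 taken → place at 4.
892 hashes to 1; 1,2,3,4 taken → place at 5.
Table: [—, 925, 749, 485, 134, 892, —, —, 976, —, —]

5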